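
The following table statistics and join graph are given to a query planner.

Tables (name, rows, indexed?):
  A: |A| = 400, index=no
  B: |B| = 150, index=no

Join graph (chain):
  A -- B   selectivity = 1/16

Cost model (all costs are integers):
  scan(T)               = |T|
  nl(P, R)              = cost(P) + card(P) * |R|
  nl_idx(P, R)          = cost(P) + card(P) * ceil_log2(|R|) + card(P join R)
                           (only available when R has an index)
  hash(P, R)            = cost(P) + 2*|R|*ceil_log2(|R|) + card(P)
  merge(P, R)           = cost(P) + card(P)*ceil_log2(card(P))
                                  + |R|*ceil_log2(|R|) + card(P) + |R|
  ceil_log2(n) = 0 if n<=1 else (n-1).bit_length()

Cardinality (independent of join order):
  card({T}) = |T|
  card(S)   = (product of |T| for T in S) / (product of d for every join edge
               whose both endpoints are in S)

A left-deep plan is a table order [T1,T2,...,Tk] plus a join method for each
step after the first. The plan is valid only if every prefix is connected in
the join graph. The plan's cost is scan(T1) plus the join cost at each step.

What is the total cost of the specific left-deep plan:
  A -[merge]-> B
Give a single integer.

5750

step 1: scan A: cost=400, card=400
step 2: join B via merge
    card(P join B) = 400*150/(16) = 3750
    cost = 400 + 400*9 + 150*8 + 400 + 150 = 5750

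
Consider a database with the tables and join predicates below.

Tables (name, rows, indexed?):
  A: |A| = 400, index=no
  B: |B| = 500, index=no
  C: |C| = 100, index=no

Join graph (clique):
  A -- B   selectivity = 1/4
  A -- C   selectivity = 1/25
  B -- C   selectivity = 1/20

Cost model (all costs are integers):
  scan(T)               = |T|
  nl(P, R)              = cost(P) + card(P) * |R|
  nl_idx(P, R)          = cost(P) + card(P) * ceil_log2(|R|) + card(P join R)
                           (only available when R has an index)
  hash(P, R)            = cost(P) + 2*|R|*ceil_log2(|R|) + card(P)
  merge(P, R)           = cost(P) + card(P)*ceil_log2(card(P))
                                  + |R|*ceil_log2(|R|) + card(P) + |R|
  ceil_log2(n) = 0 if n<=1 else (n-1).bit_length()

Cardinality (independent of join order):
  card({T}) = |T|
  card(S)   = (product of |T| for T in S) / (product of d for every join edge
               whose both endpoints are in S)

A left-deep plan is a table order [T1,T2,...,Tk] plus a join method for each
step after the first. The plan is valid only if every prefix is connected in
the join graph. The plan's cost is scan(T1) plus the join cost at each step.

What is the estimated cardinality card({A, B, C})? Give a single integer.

Tables in S: A(400), B(500), C(100)
Edges inside S: A-B(d=4), A-C(d=25), B-C(d=20)
numerator = 400 * 500 * 100 = 20000000
denominator = 4 * 25 * 20 = 2000
card(S) = 20000000 / 2000 = 10000

10000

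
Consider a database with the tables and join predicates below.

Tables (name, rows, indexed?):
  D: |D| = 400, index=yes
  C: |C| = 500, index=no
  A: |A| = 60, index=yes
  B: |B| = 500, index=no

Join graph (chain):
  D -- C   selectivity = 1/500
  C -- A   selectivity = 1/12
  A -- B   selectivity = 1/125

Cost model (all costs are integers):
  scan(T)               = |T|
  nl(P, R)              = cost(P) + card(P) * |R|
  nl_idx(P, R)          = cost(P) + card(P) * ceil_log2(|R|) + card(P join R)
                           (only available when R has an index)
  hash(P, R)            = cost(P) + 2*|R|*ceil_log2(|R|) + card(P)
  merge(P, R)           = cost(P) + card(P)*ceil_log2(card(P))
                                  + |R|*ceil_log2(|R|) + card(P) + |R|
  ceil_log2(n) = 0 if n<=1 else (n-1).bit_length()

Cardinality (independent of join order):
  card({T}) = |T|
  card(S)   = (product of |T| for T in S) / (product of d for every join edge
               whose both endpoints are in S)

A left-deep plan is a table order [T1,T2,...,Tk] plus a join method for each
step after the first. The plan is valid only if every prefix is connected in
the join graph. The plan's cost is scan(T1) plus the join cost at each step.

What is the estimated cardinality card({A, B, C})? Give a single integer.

Tables in S: A(60), B(500), C(500)
Edges inside S: C-A(d=12), A-B(d=125)
numerator = 60 * 500 * 500 = 15000000
denominator = 12 * 125 = 1500
card(S) = 15000000 / 1500 = 10000

10000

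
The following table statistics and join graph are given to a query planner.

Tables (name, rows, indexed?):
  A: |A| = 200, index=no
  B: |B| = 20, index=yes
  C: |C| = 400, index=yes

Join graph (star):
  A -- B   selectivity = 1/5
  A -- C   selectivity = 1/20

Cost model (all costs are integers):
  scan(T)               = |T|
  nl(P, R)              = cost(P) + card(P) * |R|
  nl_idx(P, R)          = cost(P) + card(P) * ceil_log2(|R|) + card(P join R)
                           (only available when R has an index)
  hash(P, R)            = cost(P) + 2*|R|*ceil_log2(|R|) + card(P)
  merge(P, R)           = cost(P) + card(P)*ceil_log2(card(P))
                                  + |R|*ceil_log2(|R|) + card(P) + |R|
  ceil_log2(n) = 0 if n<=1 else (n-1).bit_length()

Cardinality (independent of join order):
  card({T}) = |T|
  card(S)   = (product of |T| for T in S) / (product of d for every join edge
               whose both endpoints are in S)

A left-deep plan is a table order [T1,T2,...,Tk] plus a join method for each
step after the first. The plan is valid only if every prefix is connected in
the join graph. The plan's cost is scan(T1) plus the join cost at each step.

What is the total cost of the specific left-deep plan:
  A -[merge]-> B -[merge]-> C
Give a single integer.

14920

step 1: scan A: cost=200, card=200
step 2: join B via merge
    card(P join B) = 200*20/(5) = 800
    cost = 200 + 200*8 + 20*5 + 200 + 20 = 2120
step 3: join C via merge
    card(P join C) = 800*400/(20) = 16000
    cost = 2120 + 800*10 + 400*9 + 800 + 400 = 14920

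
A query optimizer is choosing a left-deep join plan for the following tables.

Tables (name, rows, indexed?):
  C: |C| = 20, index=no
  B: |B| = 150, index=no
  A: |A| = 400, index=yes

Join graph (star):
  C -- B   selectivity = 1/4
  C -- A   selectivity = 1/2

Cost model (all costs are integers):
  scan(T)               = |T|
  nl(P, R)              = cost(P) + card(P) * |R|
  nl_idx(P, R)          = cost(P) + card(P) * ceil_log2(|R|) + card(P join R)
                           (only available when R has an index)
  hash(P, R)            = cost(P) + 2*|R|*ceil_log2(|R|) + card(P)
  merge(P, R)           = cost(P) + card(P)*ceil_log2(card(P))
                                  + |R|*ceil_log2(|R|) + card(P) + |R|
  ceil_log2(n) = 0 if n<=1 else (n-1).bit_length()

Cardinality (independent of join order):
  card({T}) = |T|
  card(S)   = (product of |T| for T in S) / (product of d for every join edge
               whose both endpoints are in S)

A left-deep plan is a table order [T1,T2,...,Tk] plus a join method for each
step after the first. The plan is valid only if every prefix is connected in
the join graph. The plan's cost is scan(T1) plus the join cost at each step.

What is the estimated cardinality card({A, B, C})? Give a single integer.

150000

Tables in S: A(400), B(150), C(20)
Edges inside S: C-B(d=4), C-A(d=2)
numerator = 400 * 150 * 20 = 1200000
denominator = 4 * 2 = 8
card(S) = 1200000 / 8 = 150000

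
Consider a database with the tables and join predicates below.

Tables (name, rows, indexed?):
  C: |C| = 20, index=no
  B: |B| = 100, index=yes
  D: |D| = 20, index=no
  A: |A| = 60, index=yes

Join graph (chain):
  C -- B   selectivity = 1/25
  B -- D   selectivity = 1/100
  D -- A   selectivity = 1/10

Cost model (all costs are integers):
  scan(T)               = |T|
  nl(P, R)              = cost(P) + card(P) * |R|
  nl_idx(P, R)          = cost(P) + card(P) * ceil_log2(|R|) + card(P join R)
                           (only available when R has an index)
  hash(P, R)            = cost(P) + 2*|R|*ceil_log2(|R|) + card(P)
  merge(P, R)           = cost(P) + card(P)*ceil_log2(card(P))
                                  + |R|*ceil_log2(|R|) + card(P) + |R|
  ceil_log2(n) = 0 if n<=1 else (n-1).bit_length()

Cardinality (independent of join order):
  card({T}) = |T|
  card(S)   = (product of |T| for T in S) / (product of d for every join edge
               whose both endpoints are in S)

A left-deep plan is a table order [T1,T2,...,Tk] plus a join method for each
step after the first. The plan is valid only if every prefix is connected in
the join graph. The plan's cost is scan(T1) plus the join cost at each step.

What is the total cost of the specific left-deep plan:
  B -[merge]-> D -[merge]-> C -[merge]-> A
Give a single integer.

step 1: scan B: cost=100, card=100
step 2: join D via merge
    card(P join D) = 100*20/(100) = 20
    cost = 100 + 100*7 + 20*5 + 100 + 20 = 1020
step 3: join C via merge
    card(P join C) = 20*20/(25) = 16
    cost = 1020 + 20*5 + 20*5 + 20 + 20 = 1260
step 4: join A via merge
    card(P join A) = 16*60/(10) = 96
    cost = 1260 + 16*4 + 60*6 + 16 + 60 = 1760

1760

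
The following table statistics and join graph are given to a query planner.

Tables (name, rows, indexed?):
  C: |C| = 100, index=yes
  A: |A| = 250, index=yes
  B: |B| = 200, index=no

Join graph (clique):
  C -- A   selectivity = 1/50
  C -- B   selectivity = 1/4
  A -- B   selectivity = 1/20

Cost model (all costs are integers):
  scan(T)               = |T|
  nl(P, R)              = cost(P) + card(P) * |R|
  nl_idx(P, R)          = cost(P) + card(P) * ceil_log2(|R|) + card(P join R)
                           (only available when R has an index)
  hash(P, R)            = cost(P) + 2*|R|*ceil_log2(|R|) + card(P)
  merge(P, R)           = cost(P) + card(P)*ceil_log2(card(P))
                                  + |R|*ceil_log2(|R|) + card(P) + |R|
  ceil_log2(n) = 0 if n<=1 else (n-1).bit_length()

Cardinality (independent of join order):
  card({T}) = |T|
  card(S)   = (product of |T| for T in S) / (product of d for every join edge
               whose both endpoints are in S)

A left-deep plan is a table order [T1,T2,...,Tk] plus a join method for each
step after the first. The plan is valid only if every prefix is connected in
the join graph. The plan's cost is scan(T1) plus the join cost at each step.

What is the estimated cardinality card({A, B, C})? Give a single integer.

Tables in S: A(250), B(200), C(100)
Edges inside S: C-A(d=50), C-B(d=4), A-B(d=20)
numerator = 250 * 200 * 100 = 5000000
denominator = 50 * 4 * 20 = 4000
card(S) = 5000000 / 4000 = 1250

1250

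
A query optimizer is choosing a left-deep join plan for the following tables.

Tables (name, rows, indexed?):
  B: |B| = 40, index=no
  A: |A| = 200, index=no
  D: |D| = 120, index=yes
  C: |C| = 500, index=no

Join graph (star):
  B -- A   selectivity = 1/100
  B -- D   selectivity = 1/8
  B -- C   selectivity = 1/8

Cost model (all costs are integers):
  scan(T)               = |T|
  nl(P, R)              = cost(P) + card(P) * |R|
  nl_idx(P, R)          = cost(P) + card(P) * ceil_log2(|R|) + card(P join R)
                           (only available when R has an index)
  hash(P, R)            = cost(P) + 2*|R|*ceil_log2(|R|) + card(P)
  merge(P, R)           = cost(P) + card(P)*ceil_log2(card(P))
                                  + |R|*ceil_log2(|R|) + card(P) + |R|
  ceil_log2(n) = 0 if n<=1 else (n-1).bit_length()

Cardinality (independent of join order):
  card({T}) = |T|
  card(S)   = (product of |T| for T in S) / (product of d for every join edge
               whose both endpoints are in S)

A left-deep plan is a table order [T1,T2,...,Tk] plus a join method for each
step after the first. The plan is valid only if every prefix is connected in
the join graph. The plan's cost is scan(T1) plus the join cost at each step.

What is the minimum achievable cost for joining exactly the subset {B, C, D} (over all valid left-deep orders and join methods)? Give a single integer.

5660

Selinger DP over subsets of {B,C,D}:
  {B}: scan cost=40, card=40
  {D}: scan cost=120, card=120
  {C}: scan cost=500, card=500
  {BD}: card=600; try (B,hash)→720, (D,nl_idx)→920, (D,merge)→1280, (B,merge)→1360, (D,hash)→1760, (D,nl)→4840 …(+1); best=720 via (B,hash)
  {BC}: card=2500; try (B,hash)→1480, (C,merge)→5320, (B,merge)→5780, (C,hash)→9080, (C,nl)→20040, (B,nl)→20500; best=1480 via (B,hash)
  {BCD}: card=37500; try (D,hash)→5660, (C,hash)→10320, (C,merge)→12320, (D,merge)→34940, (D,nl_idx)→56480, (C,nl)→300720 …(+1); best=5660 via (D,hash)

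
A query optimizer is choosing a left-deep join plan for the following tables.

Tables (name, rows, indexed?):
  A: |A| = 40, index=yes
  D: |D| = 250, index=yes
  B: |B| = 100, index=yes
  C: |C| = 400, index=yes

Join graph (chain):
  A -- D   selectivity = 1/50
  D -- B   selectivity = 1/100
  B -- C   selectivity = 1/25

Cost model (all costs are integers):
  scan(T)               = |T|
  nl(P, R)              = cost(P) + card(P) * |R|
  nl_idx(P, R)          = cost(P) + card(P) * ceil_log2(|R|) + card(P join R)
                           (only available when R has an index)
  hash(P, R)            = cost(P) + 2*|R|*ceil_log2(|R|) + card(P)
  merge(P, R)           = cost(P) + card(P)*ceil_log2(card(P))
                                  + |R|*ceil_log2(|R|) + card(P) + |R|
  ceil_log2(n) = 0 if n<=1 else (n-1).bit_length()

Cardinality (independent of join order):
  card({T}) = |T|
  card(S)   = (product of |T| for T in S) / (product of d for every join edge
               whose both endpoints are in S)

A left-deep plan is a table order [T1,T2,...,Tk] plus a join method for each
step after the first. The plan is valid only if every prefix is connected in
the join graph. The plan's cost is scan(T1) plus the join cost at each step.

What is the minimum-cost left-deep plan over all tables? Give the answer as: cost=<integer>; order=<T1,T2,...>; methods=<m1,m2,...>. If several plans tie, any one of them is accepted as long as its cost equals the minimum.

Selinger DP (subsets sized 1..n):
  {A}: scan cost=40, card=40
  {D}: scan cost=250, card=250
  {B}: scan cost=100, card=100
  {C}: scan cost=400, card=400
  {AD}: card=200; try (D,nl_idx)→560, (A,hash)→980, (A,nl_idx)→1950, (D,merge)→2570, (A,merge)→2780, (D,hash)→4080 …(+2); best=560 via (D,nl_idx)
  {BD}: card=250; try (D,nl_idx)→1150, (B,hash)→1900, (B,nl_idx)→2250, (D,merge)→3150, (B,merge)→3300, (D,hash)→4200 …(+2); best=1150 via (D,nl_idx)
  {BC}: card=1600; try (B,hash)→2200, (C,nl_idx)→2600, (B,nl_idx)→4800, (C,merge)→4900, (B,merge)→5200, (C,hash)→7400 …(+2); best=2200 via (B,hash)
  {ABD}: card=200; try (A,hash)→1880, (B,hash)→2160, (B,nl_idx)→2160, (A,nl_idx)→2850, (B,merge)→3160, (A,merge)→3680 …(+2); best=1880 via (A,hash)
  {BCD}: card=4000; try (C,merge)→7400, (C,nl_idx)→7400, (D,hash)→7800, (C,hash)→8600, (D,nl_idx)→19000, (D,merge)→23650 …(+2); best=7400 via (C,merge)
  {ABCD}: card=3200; try (C,nl_idx)→6880, (C,merge)→7680, (C,hash)→9280, (A,hash)→11880, (A,nl_idx)→34600, (A,merge)→59680 …(+2); best=6880 via (C,nl_idx)

cost=6880; order=B,D,A,C; methods=nl_idx,hash,nl_idx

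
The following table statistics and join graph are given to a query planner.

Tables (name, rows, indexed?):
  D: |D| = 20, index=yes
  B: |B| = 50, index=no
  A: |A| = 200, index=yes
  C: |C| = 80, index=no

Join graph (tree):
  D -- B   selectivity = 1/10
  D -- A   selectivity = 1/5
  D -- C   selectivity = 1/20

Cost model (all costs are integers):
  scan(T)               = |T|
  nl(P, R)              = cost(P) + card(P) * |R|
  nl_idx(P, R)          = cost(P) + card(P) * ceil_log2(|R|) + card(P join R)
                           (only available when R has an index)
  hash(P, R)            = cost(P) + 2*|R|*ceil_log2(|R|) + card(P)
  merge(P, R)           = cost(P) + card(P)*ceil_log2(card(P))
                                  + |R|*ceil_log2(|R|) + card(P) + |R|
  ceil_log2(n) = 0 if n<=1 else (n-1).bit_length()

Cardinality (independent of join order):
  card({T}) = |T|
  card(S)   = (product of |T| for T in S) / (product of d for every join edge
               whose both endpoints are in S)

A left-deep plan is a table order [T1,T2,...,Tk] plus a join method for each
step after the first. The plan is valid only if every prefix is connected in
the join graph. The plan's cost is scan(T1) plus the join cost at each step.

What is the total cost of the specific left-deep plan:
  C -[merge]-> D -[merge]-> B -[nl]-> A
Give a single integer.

step 1: scan C: cost=80, card=80
step 2: join D via merge
    card(P join D) = 80*20/(20) = 80
    cost = 80 + 80*7 + 20*5 + 80 + 20 = 840
step 3: join B via merge
    card(P join B) = 80*50/(10) = 400
    cost = 840 + 80*7 + 50*6 + 80 + 50 = 1830
step 4: join A via nl
    card(P join A) = 400*200/(5) = 16000
    cost = 1830 + 400*200 = 81830

81830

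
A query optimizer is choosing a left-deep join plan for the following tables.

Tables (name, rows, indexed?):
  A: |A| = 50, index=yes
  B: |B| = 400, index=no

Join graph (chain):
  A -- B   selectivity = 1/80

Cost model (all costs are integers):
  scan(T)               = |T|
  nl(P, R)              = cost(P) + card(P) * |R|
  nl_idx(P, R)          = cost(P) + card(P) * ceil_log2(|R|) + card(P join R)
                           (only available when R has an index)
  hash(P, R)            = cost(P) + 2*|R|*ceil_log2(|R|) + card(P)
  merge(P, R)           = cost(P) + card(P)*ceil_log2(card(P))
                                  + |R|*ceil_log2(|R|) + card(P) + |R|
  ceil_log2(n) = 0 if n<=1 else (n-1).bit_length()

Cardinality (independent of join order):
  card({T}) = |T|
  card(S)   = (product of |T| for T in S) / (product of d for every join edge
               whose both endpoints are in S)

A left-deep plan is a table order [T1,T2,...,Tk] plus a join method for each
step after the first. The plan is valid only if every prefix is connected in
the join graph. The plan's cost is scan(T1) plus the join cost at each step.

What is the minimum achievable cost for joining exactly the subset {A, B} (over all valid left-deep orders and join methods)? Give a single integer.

Selinger DP over subsets of {A,B}:
  {A}: scan cost=50, card=50
  {B}: scan cost=400, card=400
  {AB}: card=250; try (A,hash)→1400, (A,nl_idx)→3050, (B,merge)→4400, (A,merge)→4750, (B,hash)→7300, (B,nl)→20050 …(+1); best=1400 via (A,hash)

1400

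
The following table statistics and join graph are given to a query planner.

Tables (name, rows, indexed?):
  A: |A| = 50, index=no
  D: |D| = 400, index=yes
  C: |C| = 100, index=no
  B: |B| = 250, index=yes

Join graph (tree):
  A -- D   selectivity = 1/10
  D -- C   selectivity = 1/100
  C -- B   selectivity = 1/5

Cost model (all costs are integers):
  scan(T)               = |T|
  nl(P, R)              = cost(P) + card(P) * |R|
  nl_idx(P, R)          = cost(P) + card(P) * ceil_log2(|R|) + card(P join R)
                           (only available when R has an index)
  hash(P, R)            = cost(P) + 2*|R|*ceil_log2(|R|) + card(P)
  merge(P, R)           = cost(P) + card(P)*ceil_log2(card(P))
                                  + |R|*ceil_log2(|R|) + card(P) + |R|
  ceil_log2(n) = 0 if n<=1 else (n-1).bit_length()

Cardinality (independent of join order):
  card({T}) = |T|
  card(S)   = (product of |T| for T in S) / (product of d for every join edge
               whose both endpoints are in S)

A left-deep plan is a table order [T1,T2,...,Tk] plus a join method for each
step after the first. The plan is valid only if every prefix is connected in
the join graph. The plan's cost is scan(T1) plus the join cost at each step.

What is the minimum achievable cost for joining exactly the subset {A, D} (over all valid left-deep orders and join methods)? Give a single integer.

1400

Selinger DP over subsets of {A,D}:
  {A}: scan cost=50, card=50
  {D}: scan cost=400, card=400
  {AD}: card=2000; try (A,hash)→1400, (D,nl_idx)→2500, (D,merge)→4400, (A,merge)→4750, (D,hash)→7300, (D,nl)→20050 …(+1); best=1400 via (A,hash)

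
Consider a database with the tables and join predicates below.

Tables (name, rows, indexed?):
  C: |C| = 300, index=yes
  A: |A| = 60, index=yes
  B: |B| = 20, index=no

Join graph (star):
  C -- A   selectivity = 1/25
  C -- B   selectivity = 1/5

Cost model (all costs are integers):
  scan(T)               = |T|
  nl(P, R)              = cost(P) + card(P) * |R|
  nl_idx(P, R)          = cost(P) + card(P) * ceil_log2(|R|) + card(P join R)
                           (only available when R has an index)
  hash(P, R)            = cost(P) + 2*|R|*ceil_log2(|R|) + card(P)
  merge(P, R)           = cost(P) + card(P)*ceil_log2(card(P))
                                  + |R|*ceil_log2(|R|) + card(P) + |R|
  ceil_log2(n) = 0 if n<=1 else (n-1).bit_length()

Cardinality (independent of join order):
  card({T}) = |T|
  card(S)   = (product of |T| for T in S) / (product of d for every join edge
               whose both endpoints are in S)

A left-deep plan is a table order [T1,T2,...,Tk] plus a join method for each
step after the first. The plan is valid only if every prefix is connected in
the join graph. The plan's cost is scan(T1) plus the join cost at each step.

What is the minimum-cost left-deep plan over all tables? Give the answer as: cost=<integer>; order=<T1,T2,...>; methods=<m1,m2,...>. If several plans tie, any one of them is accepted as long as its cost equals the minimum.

cost=2240; order=A,C,B; methods=nl_idx,hash

Selinger DP (subsets sized 1..n):
  {C}: scan cost=300, card=300
  {A}: scan cost=60, card=60
  {B}: scan cost=20, card=20
  {AC}: card=720; try (C,nl_idx)→1320, (A,hash)→1320, (A,nl_idx)→2820, (C,merge)→3480, (A,merge)→3720, (C,hash)→5520 …(+2); best=1320 via (C,nl_idx)
  {BC}: card=1200; try (B,hash)→800, (C,nl_idx)→1400, (C,merge)→3140, (B,merge)→3420, (C,hash)→5440, (C,nl)→6020 …(+1); best=800 via (B,hash)
  {ABC}: card=2880; try (B,hash)→2240, (A,hash)→2720, (B,merge)→9360, (A,nl_idx)→10880, (A,merge)→15620, (B,nl)→15720 …(+1); best=2240 via (B,hash)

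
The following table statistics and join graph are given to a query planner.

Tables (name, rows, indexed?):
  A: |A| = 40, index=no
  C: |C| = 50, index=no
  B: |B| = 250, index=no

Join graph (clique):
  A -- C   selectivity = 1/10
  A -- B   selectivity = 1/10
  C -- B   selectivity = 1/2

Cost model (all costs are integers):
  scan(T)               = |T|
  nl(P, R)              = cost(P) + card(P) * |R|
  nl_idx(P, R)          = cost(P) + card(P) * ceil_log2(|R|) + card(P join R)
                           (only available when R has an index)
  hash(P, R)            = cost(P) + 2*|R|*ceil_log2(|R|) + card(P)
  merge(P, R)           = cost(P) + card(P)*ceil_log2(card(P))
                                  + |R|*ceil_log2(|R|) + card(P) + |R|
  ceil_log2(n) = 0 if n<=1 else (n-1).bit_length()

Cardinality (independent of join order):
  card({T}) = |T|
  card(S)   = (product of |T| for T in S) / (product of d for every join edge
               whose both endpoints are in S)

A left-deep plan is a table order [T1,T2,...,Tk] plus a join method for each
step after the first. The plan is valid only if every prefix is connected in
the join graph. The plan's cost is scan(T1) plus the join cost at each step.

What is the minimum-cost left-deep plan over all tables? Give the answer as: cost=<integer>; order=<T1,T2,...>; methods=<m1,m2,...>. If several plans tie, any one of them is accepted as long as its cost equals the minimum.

Selinger DP (subsets sized 1..n):
  {A}: scan cost=40, card=40
  {C}: scan cost=50, card=50
  {B}: scan cost=250, card=250
  {AC}: card=200; try (A,hash)→580, (C,merge)→670, (C,hash)→680, (A,merge)→680, (C,nl)→2040, (A,nl)→2050; best=580 via (A,hash)
  {AB}: card=1000; try (A,hash)→980, (B,merge)→2570, (A,merge)→2780, (B,hash)→4080, (B,nl)→10040, (A,nl)→10250; best=980 via (A,hash)
  {BC}: card=6250; try (C,hash)→1100, (B,merge)→2650, (C,merge)→2850, (B,hash)→4100, (B,nl)→12550, (C,nl)→12750; best=1100 via (C,hash)
  {ABC}: card=2500; try (C,hash)→2580, (B,merge)→4630, (B,hash)→4780, (A,hash)→7830, (C,merge)→12330, (B,nl)→50580 …(+3); best=2580 via (C,hash)

cost=2580; order=B,A,C; methods=hash,hash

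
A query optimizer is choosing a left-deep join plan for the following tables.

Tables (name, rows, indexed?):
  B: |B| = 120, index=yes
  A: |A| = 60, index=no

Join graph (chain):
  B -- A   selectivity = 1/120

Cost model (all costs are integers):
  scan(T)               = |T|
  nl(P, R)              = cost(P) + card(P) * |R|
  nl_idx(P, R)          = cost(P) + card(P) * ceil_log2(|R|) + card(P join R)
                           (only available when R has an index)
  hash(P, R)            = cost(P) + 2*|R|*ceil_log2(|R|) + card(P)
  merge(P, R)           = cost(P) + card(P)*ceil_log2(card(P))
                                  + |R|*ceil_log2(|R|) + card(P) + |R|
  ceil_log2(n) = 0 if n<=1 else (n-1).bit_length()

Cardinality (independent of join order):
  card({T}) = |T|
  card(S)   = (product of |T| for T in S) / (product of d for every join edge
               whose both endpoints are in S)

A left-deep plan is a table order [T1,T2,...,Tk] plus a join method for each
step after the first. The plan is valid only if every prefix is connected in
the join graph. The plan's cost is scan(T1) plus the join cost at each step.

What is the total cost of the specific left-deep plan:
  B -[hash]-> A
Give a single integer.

step 1: scan B: cost=120, card=120
step 2: join A via hash
    card(P join A) = 120*60/(120) = 60
    cost = 120 + 2*60*6 + 120 = 960

960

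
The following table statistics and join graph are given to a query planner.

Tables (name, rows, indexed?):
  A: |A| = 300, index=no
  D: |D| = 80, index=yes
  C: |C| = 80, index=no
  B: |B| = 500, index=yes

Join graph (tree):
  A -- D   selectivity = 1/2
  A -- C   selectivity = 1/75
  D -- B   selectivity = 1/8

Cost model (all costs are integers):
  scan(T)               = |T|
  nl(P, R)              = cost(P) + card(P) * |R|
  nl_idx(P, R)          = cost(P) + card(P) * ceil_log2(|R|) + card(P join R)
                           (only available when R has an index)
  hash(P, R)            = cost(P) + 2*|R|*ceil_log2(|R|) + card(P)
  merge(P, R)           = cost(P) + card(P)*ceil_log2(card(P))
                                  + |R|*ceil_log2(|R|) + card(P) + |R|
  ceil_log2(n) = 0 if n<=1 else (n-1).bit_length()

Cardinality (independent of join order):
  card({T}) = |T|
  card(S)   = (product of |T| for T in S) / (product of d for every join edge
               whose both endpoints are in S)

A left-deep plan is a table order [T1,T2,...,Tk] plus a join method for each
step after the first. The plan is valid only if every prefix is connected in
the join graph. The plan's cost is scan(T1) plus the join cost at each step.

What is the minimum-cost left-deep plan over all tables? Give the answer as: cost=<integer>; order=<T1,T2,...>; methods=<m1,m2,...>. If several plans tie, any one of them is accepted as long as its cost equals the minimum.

cost=24960; order=A,C,D,B; methods=hash,hash,hash

Selinger DP (subsets sized 1..n):
  {A}: scan cost=300, card=300
  {D}: scan cost=80, card=80
  {C}: scan cost=80, card=80
  {B}: scan cost=500, card=500
  {AD}: card=12000; try (D,hash)→1720, (A,merge)→3720, (D,merge)→3940, (A,hash)→5560, (D,nl_idx)→14400, (A,nl)→24080 …(+1); best=1720 via (D,hash)
  {AC}: card=320; try (C,hash)→1720, (A,merge)→3720, (C,merge)→3940, (A,hash)→5560, (A,nl)→24080, (C,nl)→24300; best=1720 via (C,hash)
  {BD}: card=5000; try (D,hash)→2120, (B,merge)→5720, (B,nl_idx)→5800, (D,merge)→6140, (D,nl_idx)→9000, (B,hash)→9160 …(+2); best=2120 via (D,hash)
  {ACD}: card=12800; try (D,hash)→3160, (D,merge)→5560, (C,hash)→14840, (D,nl_idx)→16760, (D,nl)→27320, (C,merge)→182360 …(+1); best=3160 via (D,hash)
  {ABD}: card=750000; try (A,hash)→12520, (B,hash)→22720, (A,merge)→75120, (B,merge)→186720, (B,nl_idx)→859720, (A,nl)→1502120 …(+1); best=12520 via (A,hash)
  {ABCD}: card=800000; try (B,hash)→24960, (B,merge)→200160, (C,hash)→763640, (B,nl_idx)→918360, (B,nl)→6403160, (C,merge)→15763160 …(+1); best=24960 via (B,hash)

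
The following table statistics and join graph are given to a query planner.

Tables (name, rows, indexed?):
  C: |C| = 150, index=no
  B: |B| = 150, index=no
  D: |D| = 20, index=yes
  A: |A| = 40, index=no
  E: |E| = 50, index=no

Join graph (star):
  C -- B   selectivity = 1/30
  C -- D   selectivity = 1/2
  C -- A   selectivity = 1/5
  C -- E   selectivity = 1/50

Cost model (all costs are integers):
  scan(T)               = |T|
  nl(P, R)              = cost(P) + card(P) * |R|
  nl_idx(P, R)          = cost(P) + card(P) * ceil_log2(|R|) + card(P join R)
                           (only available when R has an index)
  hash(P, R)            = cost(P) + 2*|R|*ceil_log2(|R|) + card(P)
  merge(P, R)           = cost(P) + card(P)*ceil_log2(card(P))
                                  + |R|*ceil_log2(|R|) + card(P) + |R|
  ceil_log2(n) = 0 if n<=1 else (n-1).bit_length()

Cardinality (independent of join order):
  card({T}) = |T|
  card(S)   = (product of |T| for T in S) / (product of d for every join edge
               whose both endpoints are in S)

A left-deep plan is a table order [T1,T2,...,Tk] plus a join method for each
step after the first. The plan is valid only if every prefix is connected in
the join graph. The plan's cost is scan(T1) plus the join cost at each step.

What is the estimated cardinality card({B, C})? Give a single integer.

750

Tables in S: B(150), C(150)
Edges inside S: C-B(d=30)
numerator = 150 * 150 = 22500
denominator = 30 = 30
card(S) = 22500 / 30 = 750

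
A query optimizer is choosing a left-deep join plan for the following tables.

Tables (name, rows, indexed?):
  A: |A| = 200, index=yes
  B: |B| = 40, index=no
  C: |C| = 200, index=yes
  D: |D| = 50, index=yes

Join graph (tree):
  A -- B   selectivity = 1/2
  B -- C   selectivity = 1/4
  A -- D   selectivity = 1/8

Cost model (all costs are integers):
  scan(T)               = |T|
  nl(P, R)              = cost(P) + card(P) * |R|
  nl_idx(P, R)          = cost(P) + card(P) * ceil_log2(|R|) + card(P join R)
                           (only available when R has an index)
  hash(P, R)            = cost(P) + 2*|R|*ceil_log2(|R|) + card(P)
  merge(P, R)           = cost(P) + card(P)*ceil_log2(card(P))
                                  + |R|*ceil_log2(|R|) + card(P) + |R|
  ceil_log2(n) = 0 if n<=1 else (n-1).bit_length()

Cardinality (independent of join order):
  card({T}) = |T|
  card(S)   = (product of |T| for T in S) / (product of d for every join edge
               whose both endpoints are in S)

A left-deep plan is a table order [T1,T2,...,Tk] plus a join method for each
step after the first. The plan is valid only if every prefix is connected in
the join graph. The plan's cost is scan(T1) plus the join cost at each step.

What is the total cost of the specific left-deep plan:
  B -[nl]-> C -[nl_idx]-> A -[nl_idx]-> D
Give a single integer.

step 1: scan B: cost=40, card=40
step 2: join C via nl
    card(P join C) = 40*200/(4) = 2000
    cost = 40 + 40*200 = 8040
step 3: join A via nl_idx
    card(P join A) = 2000*200/(2) = 200000
    cost = 8040 + 2000*8 + 200000 = 224040
step 4: join D via nl_idx
    card(P join D) = 200000*50/(8) = 1250000
    cost = 224040 + 200000*6 + 1250000 = 2674040

2674040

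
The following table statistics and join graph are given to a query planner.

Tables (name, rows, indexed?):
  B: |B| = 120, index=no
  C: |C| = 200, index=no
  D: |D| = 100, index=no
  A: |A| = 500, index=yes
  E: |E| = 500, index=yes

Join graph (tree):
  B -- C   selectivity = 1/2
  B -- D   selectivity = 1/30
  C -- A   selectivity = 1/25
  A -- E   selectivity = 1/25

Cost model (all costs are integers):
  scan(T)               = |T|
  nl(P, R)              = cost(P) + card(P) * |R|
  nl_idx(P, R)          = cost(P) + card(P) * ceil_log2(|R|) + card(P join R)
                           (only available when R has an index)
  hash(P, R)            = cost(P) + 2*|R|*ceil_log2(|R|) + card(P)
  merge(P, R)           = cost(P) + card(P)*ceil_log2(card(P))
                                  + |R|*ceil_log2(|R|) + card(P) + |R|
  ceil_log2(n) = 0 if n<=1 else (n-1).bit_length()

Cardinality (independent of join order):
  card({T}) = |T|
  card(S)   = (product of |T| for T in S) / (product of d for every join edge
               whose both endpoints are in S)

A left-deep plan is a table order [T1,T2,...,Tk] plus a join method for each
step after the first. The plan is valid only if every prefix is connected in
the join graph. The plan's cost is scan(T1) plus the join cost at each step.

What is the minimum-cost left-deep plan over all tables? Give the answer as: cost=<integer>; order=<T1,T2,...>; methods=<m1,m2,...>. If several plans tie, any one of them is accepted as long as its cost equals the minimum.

Selinger DP (subsets sized 1..n):
  {B}: scan cost=120, card=120
  {C}: scan cost=200, card=200
  {D}: scan cost=100, card=100
  {A}: scan cost=500, card=500
  {E}: scan cost=500, card=500
  {BC}: card=12000; try (B,hash)→2080, (C,merge)→2880, (B,merge)→2960, (C,hash)→3440, (C,nl)→24120, (B,nl)→24200; best=2080 via (B,hash)
  {BD}: card=400; try (D,hash)→1640, (B,merge)→1860, (D,merge)→1880, (B,hash)→1880, (B,nl)→12100, (D,nl)→12120; best=1640 via (D,hash)
  {AC}: card=4000; try (C,hash)→4200, (A,nl_idx)→6000, (A,merge)→7000, (C,merge)→7300, (A,hash)→9400, (A,nl)→100200 …(+1); best=4200 via (C,hash)
  {AE}: card=10000; try (E,hash)→10000, (A,hash)→10000, (E,merge)→10500, (A,merge)→10500, (E,nl_idx)→15000, (A,nl_idx)→15000 …(+2); best=10000 via (E,hash)
  {BCD}: card=40000; try (C,hash)→5240, (C,merge)→7440, (D,hash)→15480, (C,nl)→81640, (D,merge)→182880, (D,nl)→1202080; best=5240 via (C,hash)
  {ABC}: card=240000; try (B,hash)→9880, (A,hash)→23080, (B,merge)→57160, (A,merge)→187080, (A,nl_idx)→350080, (B,nl)→484200 …(+1); best=9880 via (B,hash)
  {ACE}: card=80000; try (E,hash)→17200, (C,hash)→23200, (E,merge)→61200, (E,nl_idx)→120200, (C,merge)→161800, (E,nl)→2004200 …(+1); best=17200 via (E,hash)
  {ABCD}: card=800000; try (A,hash)→54240, (D,hash)→251280, (A,merge)→690240, (A,nl_idx)→1165240, (D,merge)→4570680, (A,nl)→20005240 …(+1); best=54240 via (A,hash)
  {ABCE}: card=4800000; try (B,hash)→98880, (E,hash)→258880, (B,merge)→1458160, (E,merge)→4574880, (E,nl_idx)→6969880, (B,nl)→9617200 …(+1); best=98880 via (B,hash)
  {ABCDE}: card=16000000; try (E,hash)→863240, (D,hash)→4900280, (E,merge)→16859240, (E,nl_idx)→23254240, (D,merge)→115299680, (E,nl)→400054240 …(+1); best=863240 via (E,hash)

cost=863240; order=B,D,C,A,E; methods=hash,hash,hash,hash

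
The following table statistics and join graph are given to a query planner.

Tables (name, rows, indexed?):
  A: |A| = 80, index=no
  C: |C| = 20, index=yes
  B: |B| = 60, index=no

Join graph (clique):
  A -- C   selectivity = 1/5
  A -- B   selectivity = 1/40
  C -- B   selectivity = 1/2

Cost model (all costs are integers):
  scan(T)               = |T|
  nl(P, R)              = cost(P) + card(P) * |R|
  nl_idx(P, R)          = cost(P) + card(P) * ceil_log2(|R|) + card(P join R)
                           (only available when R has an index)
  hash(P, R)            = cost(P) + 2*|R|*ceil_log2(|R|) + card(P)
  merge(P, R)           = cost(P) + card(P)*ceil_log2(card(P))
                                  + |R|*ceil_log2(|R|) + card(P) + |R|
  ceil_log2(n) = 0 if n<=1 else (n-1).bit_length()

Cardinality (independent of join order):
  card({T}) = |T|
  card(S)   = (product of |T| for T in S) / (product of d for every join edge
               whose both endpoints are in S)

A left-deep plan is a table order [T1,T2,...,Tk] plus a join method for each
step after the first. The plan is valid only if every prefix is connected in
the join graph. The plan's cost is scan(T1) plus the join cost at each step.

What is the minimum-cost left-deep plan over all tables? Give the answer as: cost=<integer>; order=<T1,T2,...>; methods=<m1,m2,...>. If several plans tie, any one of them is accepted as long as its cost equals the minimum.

Selinger DP (subsets sized 1..n):
  {A}: scan cost=80, card=80
  {C}: scan cost=20, card=20
  {B}: scan cost=60, card=60
  {AC}: card=320; try (C,hash)→360, (A,merge)→780, (C,nl_idx)→800, (C,merge)→840, (A,hash)→1160, (A,nl)→1620 …(+1); best=360 via (C,hash)
  {AB}: card=120; try (B,hash)→880, (A,merge)→1120, (B,merge)→1140, (A,hash)→1240, (A,nl)→4860, (B,nl)→4880; best=880 via (B,hash)
  {BC}: card=600; try (C,hash)→320, (B,merge)→560, (C,merge)→600, (B,hash)→760, (C,nl_idx)→960, (B,nl)→1220 …(+1); best=320 via (C,hash)
  {ABC}: card=240; try (C,hash)→1200, (B,hash)→1400, (C,nl_idx)→1720, (C,merge)→1960, (A,hash)→2040, (C,nl)→3280 …(+4); best=1200 via (C,hash)

cost=1200; order=A,B,C; methods=hash,hash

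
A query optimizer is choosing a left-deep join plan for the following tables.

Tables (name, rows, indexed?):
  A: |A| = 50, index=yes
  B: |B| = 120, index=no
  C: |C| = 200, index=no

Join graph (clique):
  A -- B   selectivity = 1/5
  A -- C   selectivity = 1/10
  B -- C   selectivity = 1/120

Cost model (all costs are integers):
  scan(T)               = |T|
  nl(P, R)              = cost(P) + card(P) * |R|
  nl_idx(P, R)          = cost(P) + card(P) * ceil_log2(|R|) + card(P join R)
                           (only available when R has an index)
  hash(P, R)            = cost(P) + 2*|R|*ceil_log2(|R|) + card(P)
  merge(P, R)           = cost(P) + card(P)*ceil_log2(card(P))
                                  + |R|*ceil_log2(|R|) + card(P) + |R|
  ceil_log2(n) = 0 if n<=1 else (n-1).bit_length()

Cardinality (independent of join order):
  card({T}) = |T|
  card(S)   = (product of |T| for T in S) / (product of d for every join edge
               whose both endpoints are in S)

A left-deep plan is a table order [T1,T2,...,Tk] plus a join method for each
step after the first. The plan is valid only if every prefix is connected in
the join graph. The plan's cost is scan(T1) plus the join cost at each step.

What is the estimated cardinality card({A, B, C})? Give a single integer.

Tables in S: A(50), B(120), C(200)
Edges inside S: A-B(d=5), A-C(d=10), B-C(d=120)
numerator = 50 * 120 * 200 = 1200000
denominator = 5 * 10 * 120 = 6000
card(S) = 1200000 / 6000 = 200

200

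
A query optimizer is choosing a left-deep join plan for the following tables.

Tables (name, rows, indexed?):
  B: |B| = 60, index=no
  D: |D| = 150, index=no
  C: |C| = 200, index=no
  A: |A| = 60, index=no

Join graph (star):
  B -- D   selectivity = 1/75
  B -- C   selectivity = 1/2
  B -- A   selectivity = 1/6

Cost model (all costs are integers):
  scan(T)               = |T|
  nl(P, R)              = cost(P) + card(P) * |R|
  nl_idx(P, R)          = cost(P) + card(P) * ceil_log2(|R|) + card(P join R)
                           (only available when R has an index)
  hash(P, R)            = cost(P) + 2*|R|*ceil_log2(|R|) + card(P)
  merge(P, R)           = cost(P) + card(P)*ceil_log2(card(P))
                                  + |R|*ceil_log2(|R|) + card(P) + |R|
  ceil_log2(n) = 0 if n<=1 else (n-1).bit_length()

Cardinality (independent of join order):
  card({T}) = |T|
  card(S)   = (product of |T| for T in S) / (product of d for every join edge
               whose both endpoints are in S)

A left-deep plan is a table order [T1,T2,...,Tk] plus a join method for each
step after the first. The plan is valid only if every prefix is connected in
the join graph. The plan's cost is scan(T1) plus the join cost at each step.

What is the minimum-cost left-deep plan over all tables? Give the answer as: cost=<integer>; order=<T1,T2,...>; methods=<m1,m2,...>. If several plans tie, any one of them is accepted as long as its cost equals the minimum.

Selinger DP (subsets sized 1..n):
  {B}: scan cost=60, card=60
  {D}: scan cost=150, card=150
  {C}: scan cost=200, card=200
  {A}: scan cost=60, card=60
  {BD}: card=120; try (B,hash)→1020, (D,merge)→1830, (B,merge)→1920, (D,hash)→2520, (D,nl)→9060, (B,nl)→9150; best=1020 via (B,hash)
  {BC}: card=6000; try (B,hash)→1120, (C,merge)→2280, (B,merge)→2420, (C,hash)→3320, (C,nl)→12060, (B,nl)→12200; best=1120 via (B,hash)
  {AB}: card=600; try (B,hash)→840, (A,hash)→840, (B,merge)→900, (A,merge)→900, (B,nl)→3660, (A,nl)→3660; best=840 via (B,hash)
  {BCD}: card=12000; try (C,merge)→3780, (C,hash)→4340, (D,hash)→9520, (C,nl)→25020, (D,merge)→86470, (D,nl)→901120; best=3780 via (C,merge)
  {ABD}: card=1200; try (A,hash)→1860, (A,merge)→2400, (D,hash)→3840, (A,nl)→8220, (D,merge)→8790, (D,nl)→90840; best=1860 via (A,hash)
  {ABC}: card=60000; try (C,hash)→4640, (A,hash)→7840, (C,merge)→9240, (A,merge)→85540, (C,nl)→120840, (A,nl)→361120; best=4640 via (C,hash)
  {ABCD}: card=120000; try (C,hash)→6260, (A,hash)→16500, (C,merge)→18060, (D,hash)→67040, (A,merge)→184200, (C,nl)→241860 …(+3); best=6260 via (C,hash)

cost=6260; order=D,B,A,C; methods=hash,hash,hash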